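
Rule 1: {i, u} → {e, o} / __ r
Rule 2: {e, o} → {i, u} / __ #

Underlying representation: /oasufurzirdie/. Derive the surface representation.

Rule 1 (pre-rhotic lowering): /u/ is a high vowel immediately before /r/, so it lowers to [o]. /i/ is a high vowel immediately before /r/, so it lowers to [e]. /oasufurzirdie/ → oasuforzerdie.
Rule 2 (final vowel raising): /e/ is a mid vowel in word-final position, so it raises to [i]. /oasuforzerdie/ → oasuforzerdii.

oasuforzerdii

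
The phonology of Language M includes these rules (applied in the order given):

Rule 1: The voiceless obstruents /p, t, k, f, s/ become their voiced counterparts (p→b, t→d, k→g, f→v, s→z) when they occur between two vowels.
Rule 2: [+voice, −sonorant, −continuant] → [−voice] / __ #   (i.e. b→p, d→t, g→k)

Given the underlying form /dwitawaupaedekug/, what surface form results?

dwidawaubaedeguk

Rule 1 (intervocalic voicing): /t/ is a voiceless obstruent between vowels /i/ and /a/, so it voices to [d]. /p/ is a voiceless obstruent between vowels /u/ and /a/, so it voices to [b]. /k/ is a voiceless obstruent between vowels /e/ and /u/, so it voices to [g]. /dwitawaupaedekug/ → dwidawaubaedegug.
Rule 2 (final devoicing): /g/ is a voiced stop in word-final position, so it devoices to [k]. /dwidawaubaedegug/ → dwidawaubaedeguk.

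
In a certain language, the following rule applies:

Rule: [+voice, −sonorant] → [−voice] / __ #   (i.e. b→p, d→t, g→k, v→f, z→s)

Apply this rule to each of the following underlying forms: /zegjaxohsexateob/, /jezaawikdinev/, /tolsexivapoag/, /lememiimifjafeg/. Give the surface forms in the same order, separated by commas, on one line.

/zegjaxohsexateob/: /b/ is a voiced obstruent in word-final position, so it devoices to [p]. → [zegjaxohsexateop].
/jezaawikdinev/: /v/ is a voiced obstruent in word-final position, so it devoices to [f]. → [jezaawikdinef].
/tolsexivapoag/: /g/ is a voiced obstruent in word-final position, so it devoices to [k]. → [tolsexivapoak].
/lememiimifjafeg/: /g/ is a voiced obstruent in word-final position, so it devoices to [k]. → [lememiimifjafek].

zegjaxohsexateop, jezaawikdinef, tolsexivapoak, lememiimifjafek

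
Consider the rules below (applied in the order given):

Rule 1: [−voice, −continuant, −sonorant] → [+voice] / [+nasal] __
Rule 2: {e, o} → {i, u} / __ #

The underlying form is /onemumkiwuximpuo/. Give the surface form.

Rule 1 (post-nasal voicing): /k/ is a voiceless stop immediately after the nasal /m/, so it voices to [g]. /p/ is a voiceless stop immediately after the nasal /m/, so it voices to [b]. /onemumkiwuximpuo/ → onemumgiwuximbuo.
Rule 2 (final vowel raising): /o/ is a mid vowel in word-final position, so it raises to [u]. /onemumgiwuximbuo/ → onemumgiwuximbuu.

onemumgiwuximbuu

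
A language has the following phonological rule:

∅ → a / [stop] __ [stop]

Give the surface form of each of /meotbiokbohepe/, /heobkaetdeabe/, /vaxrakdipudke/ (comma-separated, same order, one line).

/meotbiokbohepe/: /t/ and /b/ form a stop–stop cluster, so [a] is inserted between them. /k/ and /b/ form a stop–stop cluster, so [a] is inserted between them. → [meotabiokabohepe].
/heobkaetdeabe/: /b/ and /k/ form a stop–stop cluster, so [a] is inserted between them. /t/ and /d/ form a stop–stop cluster, so [a] is inserted between them. → [heobakaetadeabe].
/vaxrakdipudke/: /k/ and /d/ form a stop–stop cluster, so [a] is inserted between them. /d/ and /k/ form a stop–stop cluster, so [a] is inserted between them. → [vaxrakadipudake].

meotabiokabohepe, heobakaetadeabe, vaxrakadipudake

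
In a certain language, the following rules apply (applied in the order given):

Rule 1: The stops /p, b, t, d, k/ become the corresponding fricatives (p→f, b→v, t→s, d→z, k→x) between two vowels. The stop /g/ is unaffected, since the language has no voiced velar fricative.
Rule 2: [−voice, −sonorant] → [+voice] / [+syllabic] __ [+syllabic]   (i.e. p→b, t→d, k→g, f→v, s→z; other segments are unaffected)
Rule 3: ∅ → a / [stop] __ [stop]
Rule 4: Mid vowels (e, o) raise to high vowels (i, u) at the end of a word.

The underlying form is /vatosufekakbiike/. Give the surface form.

Rule 1 (intervocalic spirantization): /t/ is a stop between vowels /a/ and /o/, so it spirantizes to the fricative [s]. /k/ is a stop between vowels /e/ and /a/, so it spirantizes to the fricative [x]. /k/ is a stop between vowels /i/ and /e/, so it spirantizes to the fricative [x]. /vatosufekakbiike/ → vasosufexakbiixe.
Rule 2 (intervocalic voicing): /s/ is a voiceless obstruent between vowels /a/ and /o/, so it voices to [z]. /s/ is a voiceless obstruent between vowels /o/ and /u/, so it voices to [z]. /f/ is a voiceless obstruent between vowels /u/ and /e/, so it voices to [v]. /vasosufexakbiixe/ → vazozuvexakbiixe.
Rule 3 (stop-cluster a-epenthesis): /k/ and /b/ form a stop–stop cluster, so [a] is inserted between them. /vazozuvexakbiixe/ → vazozuvexakabiixe.
Rule 4 (final vowel raising): /e/ is a mid vowel in word-final position, so it raises to [i]. /vazozuvexakabiixe/ → vazozuvexakabiixi.

vazozuvexakabiixi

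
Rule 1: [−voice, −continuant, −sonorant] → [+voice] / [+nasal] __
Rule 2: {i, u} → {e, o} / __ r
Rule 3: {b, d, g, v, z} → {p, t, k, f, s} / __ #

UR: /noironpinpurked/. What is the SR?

noeronbinborket

Rule 1 (post-nasal voicing): /p/ is a voiceless stop immediately after the nasal /n/, so it voices to [b]. /p/ is a voiceless stop immediately after the nasal /n/, so it voices to [b]. /noironpinpurked/ → noironbinburked.
Rule 2 (pre-rhotic lowering): /i/ is a high vowel immediately before /r/, so it lowers to [e]. /u/ is a high vowel immediately before /r/, so it lowers to [o]. /noironbinburked/ → noeronbinborked.
Rule 3 (final devoicing): /d/ is a voiced obstruent in word-final position, so it devoices to [t]. /noeronbinborked/ → noeronbinborket.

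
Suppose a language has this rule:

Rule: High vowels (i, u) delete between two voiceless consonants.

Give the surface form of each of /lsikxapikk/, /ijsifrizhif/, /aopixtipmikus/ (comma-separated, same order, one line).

/lsikxapikk/: /i/ is a high vowel flanked by voiceless consonants /s/ and /k/, so it deletes. /i/ is a high vowel flanked by voiceless consonants /p/ and /k/, so it deletes. → [lskxapkk].
/ijsifrizhif/: /i/ is a high vowel flanked by voiceless consonants /s/ and /f/, so it deletes. /i/ is a high vowel flanked by voiceless consonants /h/ and /f/, so it deletes. → [ijsfrizhf].
/aopixtipmikus/: /i/ is a high vowel flanked by voiceless consonants /p/ and /x/, so it deletes. /i/ is a high vowel flanked by voiceless consonants /t/ and /p/, so it deletes. /u/ is a high vowel flanked by voiceless consonants /k/ and /s/, so it deletes. → [aopxtpmiks].

lskxapkk, ijsfrizhf, aopxtpmiks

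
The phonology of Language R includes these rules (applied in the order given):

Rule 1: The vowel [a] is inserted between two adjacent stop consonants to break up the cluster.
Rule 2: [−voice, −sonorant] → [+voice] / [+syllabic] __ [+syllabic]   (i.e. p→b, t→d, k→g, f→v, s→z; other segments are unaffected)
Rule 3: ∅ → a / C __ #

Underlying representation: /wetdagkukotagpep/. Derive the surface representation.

Rule 1 (stop-cluster a-epenthesis): /t/ and /d/ form a stop–stop cluster, so [a] is inserted between them. /g/ and /k/ form a stop–stop cluster, so [a] is inserted between them. /g/ and /p/ form a stop–stop cluster, so [a] is inserted between them. /wetdagkukotagpep/ → wetadagakukotagapep.
Rule 2 (intervocalic voicing): /t/ is a voiceless obstruent between vowels /e/ and /a/, so it voices to [d]. /k/ is a voiceless obstruent between vowels /a/ and /u/, so it voices to [g]. /k/ is a voiceless obstruent between vowels /u/ and /o/, so it voices to [g]. /t/ is a voiceless obstruent between vowels /o/ and /a/, so it voices to [d]. /p/ is a voiceless obstruent between vowels /a/ and /e/, so it voices to [b]. /wetadagakukotagapep/ → wedadagagugodagabep.
Rule 3 (final a-epenthesis): the form ends in the consonant /p/, so [a] is inserted word-finally. /wedadagagugodagabep/ → wedadagagugodagabepa.

wedadagagugodagabepa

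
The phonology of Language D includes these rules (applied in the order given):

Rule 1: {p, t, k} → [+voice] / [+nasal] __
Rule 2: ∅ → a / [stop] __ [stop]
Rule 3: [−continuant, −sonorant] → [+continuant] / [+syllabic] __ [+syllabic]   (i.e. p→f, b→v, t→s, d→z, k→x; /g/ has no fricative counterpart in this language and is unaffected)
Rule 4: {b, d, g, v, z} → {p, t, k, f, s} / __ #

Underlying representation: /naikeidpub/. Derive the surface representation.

Rule 1 (post-nasal voicing): no segment meets the environment; /naikeidpub/ is unchanged.
Rule 2 (stop-cluster a-epenthesis): /d/ and /p/ form a stop–stop cluster, so [a] is inserted between them. /naikeidpub/ → naikeidapub.
Rule 3 (intervocalic spirantization): /k/ is a stop between vowels /i/ and /e/, so it spirantizes to the fricative [x]. /d/ is a stop between vowels /i/ and /a/, so it spirantizes to the fricative [z]. /p/ is a stop between vowels /a/ and /u/, so it spirantizes to the fricative [f]. /naikeidapub/ → naixeizafub.
Rule 4 (final devoicing): /b/ is a voiced obstruent in word-final position, so it devoices to [p]. /naixeizafub/ → naixeizafup.

naixeizafup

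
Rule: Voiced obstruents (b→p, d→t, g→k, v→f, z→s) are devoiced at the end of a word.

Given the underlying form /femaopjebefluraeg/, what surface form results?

femaopjebefluraek

/g/ is a voiced obstruent in word-final position, so it devoices to [k].
The other instance of /b/ does not occur in the required environment and remains unchanged.
Surface form: [femaopjebefluraek].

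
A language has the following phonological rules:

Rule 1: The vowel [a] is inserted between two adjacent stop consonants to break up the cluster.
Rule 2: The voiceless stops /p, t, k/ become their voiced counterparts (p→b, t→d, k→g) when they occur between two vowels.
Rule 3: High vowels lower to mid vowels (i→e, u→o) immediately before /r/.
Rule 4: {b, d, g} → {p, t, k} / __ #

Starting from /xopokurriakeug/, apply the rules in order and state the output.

Rule 1 (stop-cluster a-epenthesis): no segment meets the environment; /xopokurriakeug/ is unchanged.
Rule 2 (intervocalic voicing): /p/ is a voiceless stop between vowels /o/ and /o/, so it voices to [b]. /k/ is a voiceless stop between vowels /o/ and /u/, so it voices to [g]. /k/ is a voiceless stop between vowels /a/ and /e/, so it voices to [g]. /xopokurriakeug/ → xobogurriageug.
Rule 3 (pre-rhotic lowering): /u/ is a high vowel immediately before /r/, so it lowers to [o]. /xobogurriageug/ → xobogorriageug.
Rule 4 (final devoicing): /g/ is a voiced stop in word-final position, so it devoices to [k]. /xobogorriageug/ → xobogorriageuk.

xobogorriageuk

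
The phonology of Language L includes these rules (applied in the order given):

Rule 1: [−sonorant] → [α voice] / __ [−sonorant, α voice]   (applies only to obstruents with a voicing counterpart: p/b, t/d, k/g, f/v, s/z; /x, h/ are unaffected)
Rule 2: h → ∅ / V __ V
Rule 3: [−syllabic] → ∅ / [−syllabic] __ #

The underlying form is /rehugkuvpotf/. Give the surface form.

Rule 1 (regressive voicing assimilation): /g/ precedes the voiceless obstruent /k/, so it devoices to [k] by assimilation. /v/ precedes the voiceless obstruent /p/, so it devoices to [f] by assimilation. /rehugkuvpotf/ → rehukkufpotf.
Rule 2 (intervocalic h-deletion): /h/ occurs between vowels /e/ and /u/, so it deletes. /rehukkufpotf/ → reukkufpotf.
Rule 3 (final cluster simplification): /f/ is the second consonant of a word-final cluster /tf/, so it deletes. /reukkufpotf/ → reukkufpot.

reukkufpot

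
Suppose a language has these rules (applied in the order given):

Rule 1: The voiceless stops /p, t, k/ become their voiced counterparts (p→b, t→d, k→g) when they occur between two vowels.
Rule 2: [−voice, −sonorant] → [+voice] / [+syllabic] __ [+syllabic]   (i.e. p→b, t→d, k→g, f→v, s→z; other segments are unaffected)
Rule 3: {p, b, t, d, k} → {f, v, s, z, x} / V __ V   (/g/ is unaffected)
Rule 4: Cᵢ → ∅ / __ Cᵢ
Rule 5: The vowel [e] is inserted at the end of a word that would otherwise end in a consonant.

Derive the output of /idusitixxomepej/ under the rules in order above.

Rule 1 (intervocalic voicing): /t/ is a voiceless stop between vowels /i/ and /i/, so it voices to [d]. /p/ is a voiceless stop between vowels /e/ and /e/, so it voices to [b]. /idusitixxomepej/ → idusidixxomebej.
Rule 2 (intervocalic voicing): /s/ is a voiceless obstruent between vowels /u/ and /i/, so it voices to [z]. /idusidixxomebej/ → iduzidixxomebej.
Rule 3 (intervocalic spirantization): /d/ is a stop between vowels /i/ and /u/, so it spirantizes to the fricative [z]. /d/ is a stop between vowels /i/ and /i/, so it spirantizes to the fricative [z]. /b/ is a stop between vowels /e/ and /e/, so it spirantizes to the fricative [v]. /iduzidixxomebej/ → izuzizixxomevej.
Rule 4 (degemination): /xx/ is a geminate; the first /x/ deletes. /izuzizixxomevej/ → izuzizixomevej.
Rule 5 (final e-epenthesis): the form ends in the consonant /j/, so [e] is inserted word-finally. /izuzizixomevej/ → izuzizixomeveje.

izuzizixomeveje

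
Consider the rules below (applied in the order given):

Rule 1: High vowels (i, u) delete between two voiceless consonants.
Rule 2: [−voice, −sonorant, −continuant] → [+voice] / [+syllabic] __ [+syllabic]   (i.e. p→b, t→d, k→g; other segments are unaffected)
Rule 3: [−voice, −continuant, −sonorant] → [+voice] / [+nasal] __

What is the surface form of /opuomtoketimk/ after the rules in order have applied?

Rule 1 (high vowel syncope): no segment meets the environment; /opuomtoketimk/ is unchanged.
Rule 2 (intervocalic voicing): /p/ is a voiceless stop between vowels /o/ and /u/, so it voices to [b]. /k/ is a voiceless stop between vowels /o/ and /e/, so it voices to [g]. /t/ is a voiceless stop between vowels /e/ and /i/, so it voices to [d]. /opuomtoketimk/ → obuomtogedimk.
Rule 3 (post-nasal voicing): /t/ is a voiceless stop immediately after the nasal /m/, so it voices to [d]. /k/ is a voiceless stop immediately after the nasal /m/, so it voices to [g]. /obuomtogedimk/ → obuomdogedimg.

obuomdogedimg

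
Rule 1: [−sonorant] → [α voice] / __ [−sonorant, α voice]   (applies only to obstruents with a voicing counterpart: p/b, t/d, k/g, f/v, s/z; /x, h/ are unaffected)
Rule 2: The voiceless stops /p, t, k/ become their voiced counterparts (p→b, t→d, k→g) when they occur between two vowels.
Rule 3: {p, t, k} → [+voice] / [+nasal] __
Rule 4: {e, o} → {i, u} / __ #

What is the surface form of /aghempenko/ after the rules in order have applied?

akhembengu

Rule 1 (regressive voicing assimilation): /g/ precedes the voiceless obstruent /h/, so it devoices to [k] by assimilation. /aghempenko/ → akhempenko.
Rule 2 (intervocalic voicing): no segment meets the environment; /akhempenko/ is unchanged.
Rule 3 (post-nasal voicing): /p/ is a voiceless stop immediately after the nasal /m/, so it voices to [b]. /k/ is a voiceless stop immediately after the nasal /n/, so it voices to [g]. /akhempenko/ → akhembengo.
Rule 4 (final vowel raising): /o/ is a mid vowel in word-final position, so it raises to [u]. /akhembengo/ → akhembengu.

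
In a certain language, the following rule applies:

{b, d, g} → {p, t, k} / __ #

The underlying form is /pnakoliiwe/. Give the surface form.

No segment of /pnakoliiwe/ meets the structural description of the rule, so the form surfaces unchanged.

pnakoliiwe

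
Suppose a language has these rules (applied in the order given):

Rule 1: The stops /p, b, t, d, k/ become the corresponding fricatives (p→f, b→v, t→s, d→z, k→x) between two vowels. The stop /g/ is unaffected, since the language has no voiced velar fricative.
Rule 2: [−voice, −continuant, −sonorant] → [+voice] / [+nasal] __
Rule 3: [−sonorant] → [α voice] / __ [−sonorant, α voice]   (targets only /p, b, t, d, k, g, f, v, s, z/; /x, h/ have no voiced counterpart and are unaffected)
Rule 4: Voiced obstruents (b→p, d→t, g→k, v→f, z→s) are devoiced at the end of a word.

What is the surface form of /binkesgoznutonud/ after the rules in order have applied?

Rule 1 (intervocalic spirantization): /t/ is a stop between vowels /u/ and /o/, so it spirantizes to the fricative [s]. /binkesgoznutonud/ → binkesgoznusonud.
Rule 2 (post-nasal voicing): /k/ is a voiceless stop immediately after the nasal /n/, so it voices to [g]. /binkesgoznusonud/ → bingesgoznusonud.
Rule 3 (regressive voicing assimilation): /s/ precedes the voiced obstruent /g/, so it voices to [z] by assimilation. /bingesgoznusonud/ → bingezgoznusonud.
Rule 4 (final devoicing): /d/ is a voiced obstruent in word-final position, so it devoices to [t]. /bingezgoznusonud/ → bingezgoznusonut.

bingezgoznusonut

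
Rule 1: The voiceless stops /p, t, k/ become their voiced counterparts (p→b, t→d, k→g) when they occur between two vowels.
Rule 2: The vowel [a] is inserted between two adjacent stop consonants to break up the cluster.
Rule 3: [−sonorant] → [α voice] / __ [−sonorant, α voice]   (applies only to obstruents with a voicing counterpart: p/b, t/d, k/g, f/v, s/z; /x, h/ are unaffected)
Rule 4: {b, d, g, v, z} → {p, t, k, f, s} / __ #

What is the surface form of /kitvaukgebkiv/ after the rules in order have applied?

kidvaukagebakif

Rule 1 (intervocalic voicing): no segment meets the environment; /kitvaukgebkiv/ is unchanged.
Rule 2 (stop-cluster a-epenthesis): /k/ and /g/ form a stop–stop cluster, so [a] is inserted between them. /b/ and /k/ form a stop–stop cluster, so [a] is inserted between them. /kitvaukgebkiv/ → kitvaukagebakiv.
Rule 3 (regressive voicing assimilation): /t/ precedes the voiced obstruent /v/, so it voices to [d] by assimilation. /kitvaukagebakiv/ → kidvaukagebakiv.
Rule 4 (final devoicing): /v/ is a voiced obstruent in word-final position, so it devoices to [f]. /kidvaukagebakiv/ → kidvaukagebakif.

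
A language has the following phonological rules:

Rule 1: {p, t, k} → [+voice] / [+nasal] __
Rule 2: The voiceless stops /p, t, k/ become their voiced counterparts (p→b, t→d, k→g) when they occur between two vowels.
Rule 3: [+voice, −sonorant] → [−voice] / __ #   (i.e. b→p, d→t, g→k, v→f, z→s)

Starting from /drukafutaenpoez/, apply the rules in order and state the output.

Rule 1 (post-nasal voicing): /p/ is a voiceless stop immediately after the nasal /n/, so it voices to [b]. /drukafutaenpoez/ → drukafutaenboez.
Rule 2 (intervocalic voicing): /k/ is a voiceless stop between vowels /u/ and /a/, so it voices to [g]. /t/ is a voiceless stop between vowels /u/ and /a/, so it voices to [d]. /drukafutaenboez/ → drugafudaenboez.
Rule 3 (final devoicing): /z/ is a voiced obstruent in word-final position, so it devoices to [s]. /drugafudaenboez/ → drugafudaenboes.

drugafudaenboes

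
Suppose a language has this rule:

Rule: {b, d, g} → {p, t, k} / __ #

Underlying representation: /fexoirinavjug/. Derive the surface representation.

/g/ is a voiced stop in word-final position, so it devoices to [k].
Surface form: [fexoirinavjuk].

fexoirinavjuk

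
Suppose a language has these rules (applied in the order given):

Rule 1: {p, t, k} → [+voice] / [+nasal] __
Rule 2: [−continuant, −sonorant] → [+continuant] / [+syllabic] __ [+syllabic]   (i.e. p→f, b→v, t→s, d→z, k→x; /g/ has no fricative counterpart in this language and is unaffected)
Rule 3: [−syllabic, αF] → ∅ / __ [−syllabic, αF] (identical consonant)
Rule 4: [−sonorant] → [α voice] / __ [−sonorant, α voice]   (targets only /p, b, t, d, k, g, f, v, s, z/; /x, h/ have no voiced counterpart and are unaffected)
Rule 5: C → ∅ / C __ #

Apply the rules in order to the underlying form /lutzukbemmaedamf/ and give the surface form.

ludzugbemaezam

Rule 1 (post-nasal voicing): no segment meets the environment; /lutzukbemmaedamf/ is unchanged.
Rule 2 (intervocalic spirantization): /d/ is a stop between vowels /e/ and /a/, so it spirantizes to the fricative [z]. /lutzukbemmaedamf/ → lutzukbemmaezamf.
Rule 3 (degemination): /mm/ is a geminate; the first /m/ deletes. /lutzukbemmaezamf/ → lutzukbemaezamf.
Rule 4 (regressive voicing assimilation): /t/ precedes the voiced obstruent /z/, so it voices to [d] by assimilation. /k/ precedes the voiced obstruent /b/, so it voices to [g] by assimilation. /lutzukbemaezamf/ → ludzugbemaezamf.
Rule 5 (final cluster simplification): /f/ is the second consonant of a word-final cluster /mf/, so it deletes. /ludzugbemaezamf/ → ludzugbemaezam.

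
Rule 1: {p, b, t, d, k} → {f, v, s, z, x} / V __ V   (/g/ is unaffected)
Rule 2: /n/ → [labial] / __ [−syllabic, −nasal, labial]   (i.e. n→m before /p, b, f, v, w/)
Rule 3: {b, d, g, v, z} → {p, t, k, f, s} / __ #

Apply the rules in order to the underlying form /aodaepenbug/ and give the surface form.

Rule 1 (intervocalic spirantization): /d/ is a stop between vowels /o/ and /a/, so it spirantizes to the fricative [z]. /p/ is a stop between vowels /e/ and /e/, so it spirantizes to the fricative [f]. /aodaepenbug/ → aozaefenbug.
Rule 2 (nasal place assimilation): /n/ precedes the labial consonant /b/, so it assimilates in place to [m]. /aozaefenbug/ → aozaefembug.
Rule 3 (final devoicing): /g/ is a voiced obstruent in word-final position, so it devoices to [k]. /aozaefembug/ → aozaefembuk.

aozaefembuk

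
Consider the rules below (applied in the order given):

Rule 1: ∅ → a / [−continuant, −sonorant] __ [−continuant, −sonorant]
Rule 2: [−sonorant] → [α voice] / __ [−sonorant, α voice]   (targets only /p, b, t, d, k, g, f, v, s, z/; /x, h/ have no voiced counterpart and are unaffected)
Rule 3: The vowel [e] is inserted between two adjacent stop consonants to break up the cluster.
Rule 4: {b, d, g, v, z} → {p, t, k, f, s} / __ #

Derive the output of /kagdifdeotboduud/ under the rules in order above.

Rule 1 (stop-cluster a-epenthesis): /g/ and /d/ form a stop–stop cluster, so [a] is inserted between them. /t/ and /b/ form a stop–stop cluster, so [a] is inserted between them. /kagdifdeotboduud/ → kagadifdeotaboduud.
Rule 2 (regressive voicing assimilation): /f/ precedes the voiced obstruent /d/, so it voices to [v] by assimilation. /kagadifdeotaboduud/ → kagadivdeotaboduud.
Rule 3 (stop-cluster e-epenthesis): no segment meets the environment; /kagadivdeotaboduud/ is unchanged.
Rule 4 (final devoicing): /d/ is a voiced obstruent in word-final position, so it devoices to [t]. /kagadivdeotaboduud/ → kagadivdeotaboduut.

kagadivdeotaboduut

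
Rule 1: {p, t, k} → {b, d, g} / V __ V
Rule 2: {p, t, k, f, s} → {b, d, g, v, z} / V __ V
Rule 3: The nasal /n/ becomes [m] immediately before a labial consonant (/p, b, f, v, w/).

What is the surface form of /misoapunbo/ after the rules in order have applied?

mizoabumbo

Rule 1 (intervocalic voicing): /p/ is a voiceless stop between vowels /a/ and /u/, so it voices to [b]. /misoapunbo/ → misoabunbo.
Rule 2 (intervocalic voicing): /s/ is a voiceless obstruent between vowels /i/ and /o/, so it voices to [z]. /misoabunbo/ → mizoabunbo.
Rule 3 (nasal place assimilation): /n/ precedes the labial consonant /b/, so it assimilates in place to [m]. /mizoabunbo/ → mizoabumbo.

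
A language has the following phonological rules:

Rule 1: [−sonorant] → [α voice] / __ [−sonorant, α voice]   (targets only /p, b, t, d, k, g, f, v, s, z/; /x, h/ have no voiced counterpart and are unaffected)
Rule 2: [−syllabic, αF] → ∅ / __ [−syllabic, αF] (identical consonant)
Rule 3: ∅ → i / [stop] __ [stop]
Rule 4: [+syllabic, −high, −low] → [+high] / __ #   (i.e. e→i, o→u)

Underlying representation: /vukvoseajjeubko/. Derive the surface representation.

Rule 1 (regressive voicing assimilation): /k/ precedes the voiced obstruent /v/, so it voices to [g] by assimilation. /b/ precedes the voiceless obstruent /k/, so it devoices to [p] by assimilation. /vukvoseajjeubko/ → vugvoseajjeupko.
Rule 2 (degemination): /jj/ is a geminate; the first /j/ deletes. /vugvoseajjeupko/ → vugvoseajeupko.
Rule 3 (stop-cluster i-epenthesis): /p/ and /k/ form a stop–stop cluster, so [i] is inserted between them. /vugvoseajeupko/ → vugvoseajeupiko.
Rule 4 (final vowel raising): /o/ is a mid vowel in word-final position, so it raises to [u]. /vugvoseajeupiko/ → vugvoseajeupiku.

vugvoseajeupiku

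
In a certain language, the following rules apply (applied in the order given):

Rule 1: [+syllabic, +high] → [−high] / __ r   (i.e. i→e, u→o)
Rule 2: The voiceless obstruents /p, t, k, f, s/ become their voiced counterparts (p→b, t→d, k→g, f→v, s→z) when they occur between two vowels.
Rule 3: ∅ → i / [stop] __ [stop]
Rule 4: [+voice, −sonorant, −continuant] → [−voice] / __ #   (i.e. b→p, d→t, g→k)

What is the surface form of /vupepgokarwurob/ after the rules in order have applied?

vubepigogarworop

Rule 1 (pre-rhotic lowering): /u/ is a high vowel immediately before /r/, so it lowers to [o]. /vupepgokarwurob/ → vupepgokarworob.
Rule 2 (intervocalic voicing): /p/ is a voiceless obstruent between vowels /u/ and /e/, so it voices to [b]. /k/ is a voiceless obstruent between vowels /o/ and /a/, so it voices to [g]. /vupepgokarworob/ → vubepgogarworob.
Rule 3 (stop-cluster i-epenthesis): /p/ and /g/ form a stop–stop cluster, so [i] is inserted between them. /vubepgogarworob/ → vubepigogarworob.
Rule 4 (final devoicing): /b/ is a voiced stop in word-final position, so it devoices to [p]. /vubepigogarworob/ → vubepigogarworop.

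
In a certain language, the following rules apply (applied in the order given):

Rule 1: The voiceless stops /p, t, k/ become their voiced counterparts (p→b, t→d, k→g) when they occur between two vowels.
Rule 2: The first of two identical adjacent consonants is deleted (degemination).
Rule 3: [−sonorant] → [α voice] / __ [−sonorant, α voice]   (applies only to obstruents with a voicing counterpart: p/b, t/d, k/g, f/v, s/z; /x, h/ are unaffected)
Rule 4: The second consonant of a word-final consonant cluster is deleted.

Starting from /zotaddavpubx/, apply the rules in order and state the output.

zodadafpup

Rule 1 (intervocalic voicing): /t/ is a voiceless stop between vowels /o/ and /a/, so it voices to [d]. /zotaddavpubx/ → zodaddavpubx.
Rule 2 (degemination): /dd/ is a geminate; the first /d/ deletes. /zodaddavpubx/ → zodadavpubx.
Rule 3 (regressive voicing assimilation): /v/ precedes the voiceless obstruent /p/, so it devoices to [f] by assimilation. /b/ precedes the voiceless obstruent /x/, so it devoices to [p] by assimilation. /zodadavpubx/ → zodadafpupx.
Rule 4 (final cluster simplification): /x/ is the second consonant of a word-final cluster /px/, so it deletes. /zodadafpupx/ → zodadafpup.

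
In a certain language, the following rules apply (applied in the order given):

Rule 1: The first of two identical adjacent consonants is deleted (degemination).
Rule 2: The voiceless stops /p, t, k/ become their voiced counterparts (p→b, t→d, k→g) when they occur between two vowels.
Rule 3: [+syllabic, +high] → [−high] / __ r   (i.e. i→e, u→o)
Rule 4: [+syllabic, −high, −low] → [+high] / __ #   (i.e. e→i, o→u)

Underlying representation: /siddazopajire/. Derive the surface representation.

Rule 1 (degemination): /dd/ is a geminate; the first /d/ deletes. /siddazopajire/ → sidazopajire.
Rule 2 (intervocalic voicing): /p/ is a voiceless stop between vowels /o/ and /a/, so it voices to [b]. /sidazopajire/ → sidazobajire.
Rule 3 (pre-rhotic lowering): /i/ is a high vowel immediately before /r/, so it lowers to [e]. /sidazobajire/ → sidazobajere.
Rule 4 (final vowel raising): /e/ is a mid vowel in word-final position, so it raises to [i]. /sidazobajere/ → sidazobajeri.

sidazobajeri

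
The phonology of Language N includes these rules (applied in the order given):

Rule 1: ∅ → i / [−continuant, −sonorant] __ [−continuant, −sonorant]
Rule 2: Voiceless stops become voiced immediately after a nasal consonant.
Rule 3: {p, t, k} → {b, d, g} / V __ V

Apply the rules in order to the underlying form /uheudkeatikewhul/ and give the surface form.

uheudigeadigewhul

Rule 1 (stop-cluster i-epenthesis): /d/ and /k/ form a stop–stop cluster, so [i] is inserted between them. /uheudkeatikewhul/ → uheudikeatikewhul.
Rule 2 (post-nasal voicing): no segment meets the environment; /uheudikeatikewhul/ is unchanged.
Rule 3 (intervocalic voicing): /k/ is a voiceless stop between vowels /i/ and /e/, so it voices to [g]. /t/ is a voiceless stop between vowels /a/ and /i/, so it voices to [d]. /k/ is a voiceless stop between vowels /i/ and /e/, so it voices to [g]. /uheudikeatikewhul/ → uheudigeadigewhul.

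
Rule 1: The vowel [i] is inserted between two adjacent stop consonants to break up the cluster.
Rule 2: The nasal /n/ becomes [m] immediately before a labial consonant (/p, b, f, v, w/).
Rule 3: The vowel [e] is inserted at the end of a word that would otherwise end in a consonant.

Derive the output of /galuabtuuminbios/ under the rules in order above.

Rule 1 (stop-cluster i-epenthesis): /b/ and /t/ form a stop–stop cluster, so [i] is inserted between them. /galuabtuuminbios/ → galuabituuminbios.
Rule 2 (nasal place assimilation): /n/ precedes the labial consonant /b/, so it assimilates in place to [m]. /galuabituuminbios/ → galuabituumimbios.
Rule 3 (final e-epenthesis): the form ends in the consonant /s/, so [e] is inserted word-finally. /galuabituumimbios/ → galuabituumimbiose.

galuabituumimbiose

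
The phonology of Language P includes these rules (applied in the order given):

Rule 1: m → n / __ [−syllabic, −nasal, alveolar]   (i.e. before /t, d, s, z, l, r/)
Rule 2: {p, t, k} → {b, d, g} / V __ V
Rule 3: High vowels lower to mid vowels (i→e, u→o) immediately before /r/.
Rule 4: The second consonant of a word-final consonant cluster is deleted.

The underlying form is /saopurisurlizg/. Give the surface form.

saoborisorliz

Rule 1 (nasal place assimilation): no segment meets the environment; /saopurisurlizg/ is unchanged.
Rule 2 (intervocalic voicing): /p/ is a voiceless stop between vowels /o/ and /u/, so it voices to [b]. /saopurisurlizg/ → saoburisurlizg.
Rule 3 (pre-rhotic lowering): /u/ is a high vowel immediately before /r/, so it lowers to [o]. /u/ is a high vowel immediately before /r/, so it lowers to [o]. /saoburisurlizg/ → saoborisorlizg.
Rule 4 (final cluster simplification): /g/ is the second consonant of a word-final cluster /zg/, so it deletes. /saoborisorlizg/ → saoborisorliz.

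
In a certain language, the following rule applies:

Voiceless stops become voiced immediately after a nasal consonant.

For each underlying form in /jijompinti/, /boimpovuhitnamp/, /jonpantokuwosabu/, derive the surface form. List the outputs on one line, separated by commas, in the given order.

jijombindi, boimbovuhitnamb, jonbandokuwosabu

/jijompinti/: /p/ is a voiceless stop immediately after the nasal /m/, so it voices to [b]. /t/ is a voiceless stop immediately after the nasal /n/, so it voices to [d]. → [jijombindi].
/boimpovuhitnamp/: /p/ is a voiceless stop immediately after the nasal /m/, so it voices to [b]. /p/ is a voiceless stop immediately after the nasal /m/, so it voices to [b]. → [boimbovuhitnamb].
/jonpantokuwosabu/: /p/ is a voiceless stop immediately after the nasal /n/, so it voices to [b]. /t/ is a voiceless stop immediately after the nasal /n/, so it voices to [d]. → [jonbandokuwosabu].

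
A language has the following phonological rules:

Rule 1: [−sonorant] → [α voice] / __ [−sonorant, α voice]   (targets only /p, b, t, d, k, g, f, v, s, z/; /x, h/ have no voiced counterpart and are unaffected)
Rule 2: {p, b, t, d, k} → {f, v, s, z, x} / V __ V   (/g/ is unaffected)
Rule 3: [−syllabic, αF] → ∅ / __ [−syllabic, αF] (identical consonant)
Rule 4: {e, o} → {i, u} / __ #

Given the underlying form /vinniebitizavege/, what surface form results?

Rule 1 (regressive voicing assimilation): no segment meets the environment; /vinniebitizavege/ is unchanged.
Rule 2 (intervocalic spirantization): /b/ is a stop between vowels /e/ and /i/, so it spirantizes to the fricative [v]. /t/ is a stop between vowels /i/ and /i/, so it spirantizes to the fricative [s]. /vinniebitizavege/ → vinnievisizavege.
Rule 3 (degemination): /nn/ is a geminate; the first /n/ deletes. /vinnievisizavege/ → vinievisizavege.
Rule 4 (final vowel raising): /e/ is a mid vowel in word-final position, so it raises to [i]. /vinievisizavege/ → vinievisizavegi.

vinievisizavegi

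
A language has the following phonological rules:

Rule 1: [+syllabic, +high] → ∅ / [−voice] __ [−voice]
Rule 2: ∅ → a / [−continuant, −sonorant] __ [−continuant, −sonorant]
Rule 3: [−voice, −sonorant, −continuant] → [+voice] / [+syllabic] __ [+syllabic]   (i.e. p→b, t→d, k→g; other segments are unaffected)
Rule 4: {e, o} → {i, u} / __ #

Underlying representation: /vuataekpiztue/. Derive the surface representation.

vuadaegabiztui

Rule 1 (high vowel syncope): no segment meets the environment; /vuataekpiztue/ is unchanged.
Rule 2 (stop-cluster a-epenthesis): /k/ and /p/ form a stop–stop cluster, so [a] is inserted between them. /vuataekpiztue/ → vuataekapiztue.
Rule 3 (intervocalic voicing): /t/ is a voiceless stop between vowels /a/ and /a/, so it voices to [d]. /k/ is a voiceless stop between vowels /e/ and /a/, so it voices to [g]. /p/ is a voiceless stop between vowels /a/ and /i/, so it voices to [b]. /vuataekapiztue/ → vuadaegabiztue.
Rule 4 (final vowel raising): /e/ is a mid vowel in word-final position, so it raises to [i]. /vuadaegabiztue/ → vuadaegabiztui.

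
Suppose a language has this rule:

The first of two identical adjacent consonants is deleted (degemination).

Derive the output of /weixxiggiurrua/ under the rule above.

/xx/ is a geminate; the first /x/ deletes.
/gg/ is a geminate; the first /g/ deletes.
/rr/ is a geminate; the first /r/ deletes.
The other instances of /w/, /x/, /g/, /r/ do not occur in the required environment and remain unchanged.
Surface form: [weixigiurua].

weixigiurua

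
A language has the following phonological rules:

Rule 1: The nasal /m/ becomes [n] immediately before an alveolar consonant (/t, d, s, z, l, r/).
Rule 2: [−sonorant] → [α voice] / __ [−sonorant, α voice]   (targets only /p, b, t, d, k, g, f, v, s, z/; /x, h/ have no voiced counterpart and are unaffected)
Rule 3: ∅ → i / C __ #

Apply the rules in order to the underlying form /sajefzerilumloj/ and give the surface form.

Rule 1 (nasal place assimilation): /m/ precedes the alveolar consonant /l/, so it assimilates in place to [n]. /sajefzerilumloj/ → sajefzerilunloj.
Rule 2 (regressive voicing assimilation): /f/ precedes the voiced obstruent /z/, so it voices to [v] by assimilation. /sajefzerilunloj/ → sajevzerilunloj.
Rule 3 (final i-epenthesis): the form ends in the consonant /j/, so [i] is inserted word-finally. /sajevzerilunloj/ → sajevzerilunloji.

sajevzerilunloji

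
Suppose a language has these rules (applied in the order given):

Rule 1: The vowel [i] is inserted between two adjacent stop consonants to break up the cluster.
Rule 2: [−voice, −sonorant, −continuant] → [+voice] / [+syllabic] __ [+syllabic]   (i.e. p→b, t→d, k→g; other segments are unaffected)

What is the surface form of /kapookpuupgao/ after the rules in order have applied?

Rule 1 (stop-cluster i-epenthesis): /k/ and /p/ form a stop–stop cluster, so [i] is inserted between them. /p/ and /g/ form a stop–stop cluster, so [i] is inserted between them. /kapookpuupgao/ → kapookipuupigao.
Rule 2 (intervocalic voicing): /p/ is a voiceless stop between vowels /a/ and /o/, so it voices to [b]. /k/ is a voiceless stop between vowels /o/ and /i/, so it voices to [g]. /p/ is a voiceless stop between vowels /i/ and /u/, so it voices to [b]. /p/ is a voiceless stop between vowels /u/ and /i/, so it voices to [b]. /kapookipuupigao/ → kaboogibuubigao.

kaboogibuubigao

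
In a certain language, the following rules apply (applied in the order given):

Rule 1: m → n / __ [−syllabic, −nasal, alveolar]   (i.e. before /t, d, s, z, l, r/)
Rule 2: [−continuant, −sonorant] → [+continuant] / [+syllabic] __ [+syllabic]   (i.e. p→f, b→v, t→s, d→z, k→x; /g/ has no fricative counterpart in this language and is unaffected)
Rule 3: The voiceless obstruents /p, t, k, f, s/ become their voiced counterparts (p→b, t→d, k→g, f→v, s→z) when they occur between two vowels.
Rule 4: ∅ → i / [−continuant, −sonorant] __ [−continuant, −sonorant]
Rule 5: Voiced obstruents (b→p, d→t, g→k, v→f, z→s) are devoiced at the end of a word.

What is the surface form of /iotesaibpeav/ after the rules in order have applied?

Rule 1 (nasal place assimilation): no segment meets the environment; /iotesaibpeav/ is unchanged.
Rule 2 (intervocalic spirantization): /t/ is a stop between vowels /o/ and /e/, so it spirantizes to the fricative [s]. /iotesaibpeav/ → iosesaibpeav.
Rule 3 (intervocalic voicing): /s/ is a voiceless obstruent between vowels /o/ and /e/, so it voices to [z]. /s/ is a voiceless obstruent between vowels /e/ and /a/, so it voices to [z]. /iosesaibpeav/ → iozezaibpeav.
Rule 4 (stop-cluster i-epenthesis): /b/ and /p/ form a stop–stop cluster, so [i] is inserted between them. /iozezaibpeav/ → iozezaibipeav.
Rule 5 (final devoicing): /v/ is a voiced obstruent in word-final position, so it devoices to [f]. /iozezaibipeav/ → iozezaibipeaf.

iozezaibipeaf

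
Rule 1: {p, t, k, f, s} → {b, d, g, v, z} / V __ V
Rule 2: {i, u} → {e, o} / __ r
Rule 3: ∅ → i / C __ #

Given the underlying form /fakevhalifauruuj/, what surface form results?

Rule 1 (intervocalic voicing): /k/ is a voiceless obstruent between vowels /a/ and /e/, so it voices to [g]. /f/ is a voiceless obstruent between vowels /i/ and /a/, so it voices to [v]. /fakevhalifauruuj/ → fagevhalivauruuj.
Rule 2 (pre-rhotic lowering): /u/ is a high vowel immediately before /r/, so it lowers to [o]. /fagevhalivauruuj/ → fagevhalivaoruuj.
Rule 3 (final i-epenthesis): the form ends in the consonant /j/, so [i] is inserted word-finally. /fagevhalivaoruuj/ → fagevhalivaoruuji.

fagevhalivaoruuji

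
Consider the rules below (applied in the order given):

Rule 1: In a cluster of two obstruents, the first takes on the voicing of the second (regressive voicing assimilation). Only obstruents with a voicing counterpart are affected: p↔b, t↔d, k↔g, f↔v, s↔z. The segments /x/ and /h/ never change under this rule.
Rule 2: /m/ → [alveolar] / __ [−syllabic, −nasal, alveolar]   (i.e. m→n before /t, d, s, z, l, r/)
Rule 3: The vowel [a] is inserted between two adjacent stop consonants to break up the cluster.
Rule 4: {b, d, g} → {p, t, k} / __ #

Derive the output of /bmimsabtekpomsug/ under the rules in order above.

bminsapatekaponsuk

Rule 1 (regressive voicing assimilation): /b/ precedes the voiceless obstruent /t/, so it devoices to [p] by assimilation. /bmimsabtekpomsug/ → bmimsaptekpomsug.
Rule 2 (nasal place assimilation): /m/ precedes the alveolar consonant /s/, so it assimilates in place to [n]. /m/ precedes the alveolar consonant /s/, so it assimilates in place to [n]. /bmimsaptekpomsug/ → bminsaptekponsug.
Rule 3 (stop-cluster a-epenthesis): /p/ and /t/ form a stop–stop cluster, so [a] is inserted between them. /k/ and /p/ form a stop–stop cluster, so [a] is inserted between them. /bminsaptekponsug/ → bminsapatekaponsug.
Rule 4 (final devoicing): /g/ is a voiced stop in word-final position, so it devoices to [k]. /bminsapatekaponsug/ → bminsapatekaponsuk.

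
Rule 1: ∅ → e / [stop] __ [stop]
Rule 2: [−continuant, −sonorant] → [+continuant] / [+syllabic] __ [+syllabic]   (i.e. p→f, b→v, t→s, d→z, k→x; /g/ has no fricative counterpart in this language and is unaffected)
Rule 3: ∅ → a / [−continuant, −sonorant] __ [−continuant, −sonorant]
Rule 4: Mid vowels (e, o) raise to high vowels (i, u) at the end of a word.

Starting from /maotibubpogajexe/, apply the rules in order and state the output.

maosivuvefogajexi

Rule 1 (stop-cluster e-epenthesis): /b/ and /p/ form a stop–stop cluster, so [e] is inserted between them. /maotibubpogajexe/ → maotibubepogajexe.
Rule 2 (intervocalic spirantization): /t/ is a stop between vowels /o/ and /i/, so it spirantizes to the fricative [s]. /b/ is a stop between vowels /i/ and /u/, so it spirantizes to the fricative [v]. /b/ is a stop between vowels /u/ and /e/, so it spirantizes to the fricative [v]. /p/ is a stop between vowels /e/ and /o/, so it spirantizes to the fricative [f]. /maotibubepogajexe/ → maosivuvefogajexe.
Rule 3 (stop-cluster a-epenthesis): no segment meets the environment; /maosivuvefogajexe/ is unchanged.
Rule 4 (final vowel raising): /e/ is a mid vowel in word-final position, so it raises to [i]. /maosivuvefogajexe/ → maosivuvefogajexi.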